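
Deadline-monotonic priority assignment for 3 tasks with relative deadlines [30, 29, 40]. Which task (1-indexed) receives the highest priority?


Sort tasks by relative deadline (ascending):
  Task 2: deadline = 29
  Task 1: deadline = 30
  Task 3: deadline = 40
Priority order (highest first): [2, 1, 3]
Highest priority task = 2

2


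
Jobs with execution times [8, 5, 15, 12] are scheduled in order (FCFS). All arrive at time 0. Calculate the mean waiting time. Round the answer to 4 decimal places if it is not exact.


FCFS order (as given): [8, 5, 15, 12]
Waiting times:
  Job 1: wait = 0
  Job 2: wait = 8
  Job 3: wait = 13
  Job 4: wait = 28
Sum of waiting times = 49
Average waiting time = 49/4 = 12.25

12.25


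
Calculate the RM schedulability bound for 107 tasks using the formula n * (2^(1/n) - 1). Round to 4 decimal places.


Compute 2^(1/107) = 1.0064990387
Subtract 1: 1.0064990387 - 1 = 0.0064990387
Multiply by n: 107 * 0.0064990387 = 0.6953971409
Round to 4 dp: 0.6954

0.6954


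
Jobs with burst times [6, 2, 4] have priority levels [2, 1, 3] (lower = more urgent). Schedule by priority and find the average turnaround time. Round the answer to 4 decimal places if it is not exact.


Sort by priority (ascending = highest first):
Order: [(1, 2), (2, 6), (3, 4)]
Completion times:
  Priority 1, burst=2, C=2
  Priority 2, burst=6, C=8
  Priority 3, burst=4, C=12
Average turnaround = 22/3 = 7.3333

7.3333


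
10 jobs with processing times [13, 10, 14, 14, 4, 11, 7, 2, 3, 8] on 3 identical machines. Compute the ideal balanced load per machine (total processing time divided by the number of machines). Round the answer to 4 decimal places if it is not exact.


Total processing time = 13 + 10 + 14 + 14 + 4 + 11 + 7 + 2 + 3 + 8 = 86
Number of machines = 3
Ideal balanced load = 86 / 3 = 28.6667

28.6667


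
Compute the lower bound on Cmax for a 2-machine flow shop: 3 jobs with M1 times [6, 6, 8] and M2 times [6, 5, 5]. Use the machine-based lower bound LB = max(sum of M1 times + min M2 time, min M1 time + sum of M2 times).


LB1 = sum(M1 times) + min(M2 times) = 20 + 5 = 25
LB2 = min(M1 times) + sum(M2 times) = 6 + 16 = 22
Lower bound = max(LB1, LB2) = max(25, 22) = 25

25


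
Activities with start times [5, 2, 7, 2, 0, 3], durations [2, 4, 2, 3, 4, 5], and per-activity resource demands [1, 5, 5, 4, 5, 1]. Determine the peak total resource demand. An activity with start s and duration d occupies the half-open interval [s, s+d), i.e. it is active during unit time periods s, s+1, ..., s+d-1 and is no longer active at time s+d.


Each activity i is active on [start_i, start_i + duration_i).
Compute total resource usage per time slot:
  t=0: active resources = [5], total = 5
  t=1: active resources = [5], total = 5
  t=2: active resources = [5, 4, 5], total = 14
  t=3: active resources = [5, 4, 5, 1], total = 15
  t=4: active resources = [5, 4, 1], total = 10
  t=5: active resources = [1, 5, 1], total = 7
  t=6: active resources = [1, 1], total = 2
  t=7: active resources = [5, 1], total = 6
  t=8: active resources = [5], total = 5
Peak resource demand = 15

15


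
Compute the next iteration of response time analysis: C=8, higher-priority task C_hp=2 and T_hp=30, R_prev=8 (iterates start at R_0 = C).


R_next = C + ceil(R_prev / T_hp) * C_hp
ceil(8 / 30) = ceil(0.2667) = 1
Interference = 1 * 2 = 2
R_next = 8 + 2 = 10

10


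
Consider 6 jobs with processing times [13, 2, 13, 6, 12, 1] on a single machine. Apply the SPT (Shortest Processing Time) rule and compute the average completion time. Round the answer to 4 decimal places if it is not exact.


Sort jobs by processing time (SPT order): [1, 2, 6, 12, 13, 13]
Compute completion times sequentially:
  Job 1: processing = 1, completes at 1
  Job 2: processing = 2, completes at 3
  Job 3: processing = 6, completes at 9
  Job 4: processing = 12, completes at 21
  Job 5: processing = 13, completes at 34
  Job 6: processing = 13, completes at 47
Sum of completion times = 115
Average completion time = 115/6 = 19.1667

19.1667


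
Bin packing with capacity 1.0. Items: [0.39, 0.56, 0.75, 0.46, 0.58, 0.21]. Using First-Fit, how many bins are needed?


Place items sequentially using First-Fit:
  Item 0.39 -> new Bin 1
  Item 0.56 -> Bin 1 (now 0.95)
  Item 0.75 -> new Bin 2
  Item 0.46 -> new Bin 3
  Item 0.58 -> new Bin 4
  Item 0.21 -> Bin 2 (now 0.96)
Total bins used = 4

4


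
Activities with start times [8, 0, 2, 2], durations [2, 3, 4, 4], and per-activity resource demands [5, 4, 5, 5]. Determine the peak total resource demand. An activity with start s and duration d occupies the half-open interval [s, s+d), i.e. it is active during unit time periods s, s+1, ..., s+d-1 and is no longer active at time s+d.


Each activity i is active on [start_i, start_i + duration_i).
Compute total resource usage per time slot:
  t=0: active resources = [4], total = 4
  t=1: active resources = [4], total = 4
  t=2: active resources = [4, 5, 5], total = 14
  t=3: active resources = [5, 5], total = 10
  t=4: active resources = [5, 5], total = 10
  t=5: active resources = [5, 5], total = 10
  t=6: active resources = [], total = 0
  t=7: active resources = [], total = 0
  t=8: active resources = [5], total = 5
  t=9: active resources = [5], total = 5
Peak resource demand = 14

14


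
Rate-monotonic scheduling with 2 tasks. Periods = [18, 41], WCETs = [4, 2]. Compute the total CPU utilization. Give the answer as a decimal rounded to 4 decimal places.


Compute individual utilizations (exact fractions):
  Task 1: C/T = 4/18 = 2/9 (approx. 0.2222)
  Task 2: C/T = 2/41 (approx. 0.0488)
Total utilization U = 2/9 + 2/41 = 100/369
Rounded to 4 decimal places: U = 0.2710
RM (Liu & Layland) bound for 2 tasks = 0.828427; compare with U = 100/369 (approx. 0.271003)
U <= bound, so schedulable by RM sufficient condition.

0.2710


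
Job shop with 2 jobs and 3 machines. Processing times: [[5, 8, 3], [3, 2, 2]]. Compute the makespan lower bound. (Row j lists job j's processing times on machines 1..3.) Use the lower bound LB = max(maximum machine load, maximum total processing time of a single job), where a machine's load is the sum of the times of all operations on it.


Machine loads:
  Machine 1: 5 + 3 = 8
  Machine 2: 8 + 2 = 10
  Machine 3: 3 + 2 = 5
Max machine load = 10
Job totals:
  Job 1: 16
  Job 2: 7
Max job total = 16
Lower bound = max(10, 16) = 16

16


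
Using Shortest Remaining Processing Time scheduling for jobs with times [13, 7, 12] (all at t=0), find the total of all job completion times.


Since all jobs arrive at t=0, SRPT equals SPT ordering.
SPT order: [7, 12, 13]
Completion times:
  Job 1: p=7, C=7
  Job 2: p=12, C=19
  Job 3: p=13, C=32
Total completion time = 7 + 19 + 32 = 58

58


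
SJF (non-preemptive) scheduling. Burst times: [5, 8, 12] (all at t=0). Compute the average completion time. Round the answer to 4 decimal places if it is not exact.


SJF order (ascending): [5, 8, 12]
Completion times:
  Job 1: burst=5, C=5
  Job 2: burst=8, C=13
  Job 3: burst=12, C=25
Average completion = 43/3 = 14.3333

14.3333


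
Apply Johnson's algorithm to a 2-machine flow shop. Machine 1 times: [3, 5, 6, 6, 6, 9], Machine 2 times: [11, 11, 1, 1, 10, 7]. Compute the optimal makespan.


Apply Johnson's rule:
  Group 1 (a <= b): [(1, 3, 11), (2, 5, 11), (5, 6, 10)]
  Group 2 (a > b): [(6, 9, 7), (3, 6, 1), (4, 6, 1)]
Optimal job order: [1, 2, 5, 6, 3, 4]
Schedule:
  Job 1: M1 done at 3, M2 done at 14
  Job 2: M1 done at 8, M2 done at 25
  Job 5: M1 done at 14, M2 done at 35
  Job 6: M1 done at 23, M2 done at 42
  Job 3: M1 done at 29, M2 done at 43
  Job 4: M1 done at 35, M2 done at 44
Makespan = 44

44


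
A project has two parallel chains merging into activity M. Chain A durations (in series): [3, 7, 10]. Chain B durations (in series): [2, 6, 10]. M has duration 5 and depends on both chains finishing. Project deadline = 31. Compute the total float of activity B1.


Forward pass: ES(B1) = sum of predecessors on chain B = 0
EF = ES + duration = 0 + 2 = 2
Backward pass: LF(M) = deadline = 31; LS(M) = 31 - 5 = 26
LF(B1) = LS(M) - sum(successors on chain B) = 26 - 16 = 10
LS = LF - duration = 10 - 2 = 8
Total float = LS - ES = 8 - 0 = 8

8


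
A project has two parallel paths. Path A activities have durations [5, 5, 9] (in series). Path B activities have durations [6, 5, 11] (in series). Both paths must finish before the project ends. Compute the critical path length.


Path A total = 5 + 5 + 9 = 19
Path B total = 6 + 5 + 11 = 22
Critical path = longest path = max(19, 22) = 22

22


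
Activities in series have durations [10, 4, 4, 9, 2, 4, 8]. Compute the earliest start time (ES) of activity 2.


Activity 2 starts after activities 1 through 1 complete.
Predecessor durations: [10]
ES = 10 = 10

10


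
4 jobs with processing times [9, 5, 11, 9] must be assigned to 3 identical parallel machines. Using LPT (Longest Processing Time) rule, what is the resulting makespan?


Sort jobs in decreasing order (LPT): [11, 9, 9, 5]
Assign each job to the least loaded machine:
  Machine 1: jobs [11], load = 11
  Machine 2: jobs [9, 5], load = 14
  Machine 3: jobs [9], load = 9
Makespan = max load = 14

14


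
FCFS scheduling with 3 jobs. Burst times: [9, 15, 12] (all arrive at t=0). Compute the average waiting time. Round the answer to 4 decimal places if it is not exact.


FCFS order (as given): [9, 15, 12]
Waiting times:
  Job 1: wait = 0
  Job 2: wait = 9
  Job 3: wait = 24
Sum of waiting times = 33
Average waiting time = 33/3 = 11.0

11.0


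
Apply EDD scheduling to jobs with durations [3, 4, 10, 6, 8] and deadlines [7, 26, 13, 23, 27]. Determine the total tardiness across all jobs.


Sort by due date (EDD order): [(3, 7), (10, 13), (6, 23), (4, 26), (8, 27)]
Compute completion times and tardiness:
  Job 1: p=3, d=7, C=3, tardiness=max(0,3-7)=0
  Job 2: p=10, d=13, C=13, tardiness=max(0,13-13)=0
  Job 3: p=6, d=23, C=19, tardiness=max(0,19-23)=0
  Job 4: p=4, d=26, C=23, tardiness=max(0,23-26)=0
  Job 5: p=8, d=27, C=31, tardiness=max(0,31-27)=4
Total tardiness = 4

4


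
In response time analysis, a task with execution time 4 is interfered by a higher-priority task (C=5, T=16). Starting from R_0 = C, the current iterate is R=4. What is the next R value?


R_next = C + ceil(R_prev / T_hp) * C_hp
ceil(4 / 16) = ceil(0.25) = 1
Interference = 1 * 5 = 5
R_next = 4 + 5 = 9

9


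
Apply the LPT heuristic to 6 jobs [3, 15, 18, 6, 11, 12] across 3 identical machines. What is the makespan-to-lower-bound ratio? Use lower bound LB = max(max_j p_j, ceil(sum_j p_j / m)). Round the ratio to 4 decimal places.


LPT order: [18, 15, 12, 11, 6, 3]
Machine loads after assignment: [21, 21, 23]
LPT makespan = 23
Lower bound = max(max_job, ceil(total/3)) = max(18, 22) = 22
Ratio = 23 / 22 = 1.0455

1.0455


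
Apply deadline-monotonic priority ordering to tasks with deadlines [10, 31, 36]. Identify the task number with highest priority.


Sort tasks by relative deadline (ascending):
  Task 1: deadline = 10
  Task 2: deadline = 31
  Task 3: deadline = 36
Priority order (highest first): [1, 2, 3]
Highest priority task = 1

1


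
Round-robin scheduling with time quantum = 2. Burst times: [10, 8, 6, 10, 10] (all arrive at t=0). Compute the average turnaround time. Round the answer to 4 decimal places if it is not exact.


Time quantum = 2
Execution trace:
  J1 runs 2 units, time = 2
  J2 runs 2 units, time = 4
  J3 runs 2 units, time = 6
  J4 runs 2 units, time = 8
  J5 runs 2 units, time = 10
  J1 runs 2 units, time = 12
  J2 runs 2 units, time = 14
  J3 runs 2 units, time = 16
  J4 runs 2 units, time = 18
  J5 runs 2 units, time = 20
  J1 runs 2 units, time = 22
  J2 runs 2 units, time = 24
  J3 runs 2 units, time = 26
  J4 runs 2 units, time = 28
  J5 runs 2 units, time = 30
  J1 runs 2 units, time = 32
  J2 runs 2 units, time = 34
  J4 runs 2 units, time = 36
  J5 runs 2 units, time = 38
  J1 runs 2 units, time = 40
  J4 runs 2 units, time = 42
  J5 runs 2 units, time = 44
Finish times: [40, 34, 26, 42, 44]
Average turnaround = 186/5 = 37.2

37.2


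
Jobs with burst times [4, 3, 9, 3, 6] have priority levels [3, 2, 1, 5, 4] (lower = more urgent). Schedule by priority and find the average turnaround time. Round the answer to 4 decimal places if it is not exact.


Sort by priority (ascending = highest first):
Order: [(1, 9), (2, 3), (3, 4), (4, 6), (5, 3)]
Completion times:
  Priority 1, burst=9, C=9
  Priority 2, burst=3, C=12
  Priority 3, burst=4, C=16
  Priority 4, burst=6, C=22
  Priority 5, burst=3, C=25
Average turnaround = 84/5 = 16.8

16.8


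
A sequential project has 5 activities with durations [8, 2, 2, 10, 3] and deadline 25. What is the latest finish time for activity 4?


LF(activity 4) = deadline - sum of successor durations
Successors: activities 5 through 5 with durations [3]
Sum of successor durations = 3
LF = 25 - 3 = 22

22


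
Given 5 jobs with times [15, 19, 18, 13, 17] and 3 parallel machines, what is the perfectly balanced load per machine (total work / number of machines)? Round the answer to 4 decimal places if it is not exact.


Total processing time = 15 + 19 + 18 + 13 + 17 = 82
Number of machines = 3
Ideal balanced load = 82 / 3 = 27.3333

27.3333


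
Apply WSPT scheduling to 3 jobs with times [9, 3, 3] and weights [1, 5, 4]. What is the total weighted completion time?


Compute p/w ratios and sort ascending (WSPT): [(3, 5), (3, 4), (9, 1)]
Compute weighted completion times:
  Job (p=3,w=5): C=3, w*C=5*3=15
  Job (p=3,w=4): C=6, w*C=4*6=24
  Job (p=9,w=1): C=15, w*C=1*15=15
Total weighted completion time = 54

54


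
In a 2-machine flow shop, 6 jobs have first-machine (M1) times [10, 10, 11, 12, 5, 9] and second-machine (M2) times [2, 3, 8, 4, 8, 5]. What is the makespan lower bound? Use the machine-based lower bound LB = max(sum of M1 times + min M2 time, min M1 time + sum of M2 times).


LB1 = sum(M1 times) + min(M2 times) = 57 + 2 = 59
LB2 = min(M1 times) + sum(M2 times) = 5 + 30 = 35
Lower bound = max(LB1, LB2) = max(59, 35) = 59

59


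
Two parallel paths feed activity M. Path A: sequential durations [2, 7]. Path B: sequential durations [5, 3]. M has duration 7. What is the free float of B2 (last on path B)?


ES(B2) = sum of predecessors on chain B = 5
EF(B2) = ES + duration = 5 + 3 = 8
Successor of B2 is M. ES(M) = max(sum(A), sum(B)) = max(9, 8) = 9
Free float = ES(successor) - EF(current) = 9 - 8 = 1

1


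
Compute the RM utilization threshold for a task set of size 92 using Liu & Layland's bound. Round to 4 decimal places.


Compute 2^(1/92) = 1.0075626620
Subtract 1: 1.0075626620 - 1 = 0.0075626620
Multiply by n: 92 * 0.0075626620 = 0.6957649040
Round to 4 dp: 0.6958

0.6958


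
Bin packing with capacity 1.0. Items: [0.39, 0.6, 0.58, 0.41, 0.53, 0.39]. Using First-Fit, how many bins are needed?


Place items sequentially using First-Fit:
  Item 0.39 -> new Bin 1
  Item 0.6 -> Bin 1 (now 0.99)
  Item 0.58 -> new Bin 2
  Item 0.41 -> Bin 2 (now 0.99)
  Item 0.53 -> new Bin 3
  Item 0.39 -> Bin 3 (now 0.92)
Total bins used = 3

3


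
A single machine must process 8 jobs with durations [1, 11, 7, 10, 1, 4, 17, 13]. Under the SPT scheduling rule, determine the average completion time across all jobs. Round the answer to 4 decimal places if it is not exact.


Sort jobs by processing time (SPT order): [1, 1, 4, 7, 10, 11, 13, 17]
Compute completion times sequentially:
  Job 1: processing = 1, completes at 1
  Job 2: processing = 1, completes at 2
  Job 3: processing = 4, completes at 6
  Job 4: processing = 7, completes at 13
  Job 5: processing = 10, completes at 23
  Job 6: processing = 11, completes at 34
  Job 7: processing = 13, completes at 47
  Job 8: processing = 17, completes at 64
Sum of completion times = 190
Average completion time = 190/8 = 23.75

23.75


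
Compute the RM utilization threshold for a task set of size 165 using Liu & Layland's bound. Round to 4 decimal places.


Compute 2^(1/165) = 1.0042097281
Subtract 1: 1.0042097281 - 1 = 0.0042097281
Multiply by n: 165 * 0.0042097281 = 0.6946051365
Round to 4 dp: 0.6946

0.6946


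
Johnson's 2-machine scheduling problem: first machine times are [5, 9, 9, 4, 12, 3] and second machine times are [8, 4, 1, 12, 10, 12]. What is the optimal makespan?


Apply Johnson's rule:
  Group 1 (a <= b): [(6, 3, 12), (4, 4, 12), (1, 5, 8)]
  Group 2 (a > b): [(5, 12, 10), (2, 9, 4), (3, 9, 1)]
Optimal job order: [6, 4, 1, 5, 2, 3]
Schedule:
  Job 6: M1 done at 3, M2 done at 15
  Job 4: M1 done at 7, M2 done at 27
  Job 1: M1 done at 12, M2 done at 35
  Job 5: M1 done at 24, M2 done at 45
  Job 2: M1 done at 33, M2 done at 49
  Job 3: M1 done at 42, M2 done at 50
Makespan = 50

50


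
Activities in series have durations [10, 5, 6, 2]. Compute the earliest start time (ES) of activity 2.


Activity 2 starts after activities 1 through 1 complete.
Predecessor durations: [10]
ES = 10 = 10

10


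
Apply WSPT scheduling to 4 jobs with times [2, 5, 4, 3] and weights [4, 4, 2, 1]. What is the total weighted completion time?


Compute p/w ratios and sort ascending (WSPT): [(2, 4), (5, 4), (4, 2), (3, 1)]
Compute weighted completion times:
  Job (p=2,w=4): C=2, w*C=4*2=8
  Job (p=5,w=4): C=7, w*C=4*7=28
  Job (p=4,w=2): C=11, w*C=2*11=22
  Job (p=3,w=1): C=14, w*C=1*14=14
Total weighted completion time = 72

72


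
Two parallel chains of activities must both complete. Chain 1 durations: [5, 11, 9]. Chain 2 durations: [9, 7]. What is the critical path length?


Path A total = 5 + 11 + 9 = 25
Path B total = 9 + 7 = 16
Critical path = longest path = max(25, 16) = 25

25


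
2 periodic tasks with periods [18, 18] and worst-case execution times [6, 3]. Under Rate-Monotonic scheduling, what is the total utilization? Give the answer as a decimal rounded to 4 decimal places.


Compute individual utilizations (exact fractions):
  Task 1: C/T = 6/18 = 1/3 (approx. 0.3333)
  Task 2: C/T = 3/18 = 1/6 (approx. 0.1667)
Total utilization U = 1/3 + 1/6 = 1/2
Rounded to 4 decimal places: U = 0.5000
RM (Liu & Layland) bound for 2 tasks = 0.828427; compare with U = 1/2 (approx. 0.500000)
U <= bound, so schedulable by RM sufficient condition.

0.5000


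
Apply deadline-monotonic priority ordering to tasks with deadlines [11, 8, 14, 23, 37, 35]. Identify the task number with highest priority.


Sort tasks by relative deadline (ascending):
  Task 2: deadline = 8
  Task 1: deadline = 11
  Task 3: deadline = 14
  Task 4: deadline = 23
  Task 6: deadline = 35
  Task 5: deadline = 37
Priority order (highest first): [2, 1, 3, 4, 6, 5]
Highest priority task = 2

2


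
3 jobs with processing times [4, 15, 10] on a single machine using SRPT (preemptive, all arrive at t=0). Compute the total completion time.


Since all jobs arrive at t=0, SRPT equals SPT ordering.
SPT order: [4, 10, 15]
Completion times:
  Job 1: p=4, C=4
  Job 2: p=10, C=14
  Job 3: p=15, C=29
Total completion time = 4 + 14 + 29 = 47

47


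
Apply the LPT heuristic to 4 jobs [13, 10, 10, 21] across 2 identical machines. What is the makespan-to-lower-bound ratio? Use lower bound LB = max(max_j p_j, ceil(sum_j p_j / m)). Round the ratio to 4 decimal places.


LPT order: [21, 13, 10, 10]
Machine loads after assignment: [31, 23]
LPT makespan = 31
Lower bound = max(max_job, ceil(total/2)) = max(21, 27) = 27
Ratio = 31 / 27 = 1.1481

1.1481


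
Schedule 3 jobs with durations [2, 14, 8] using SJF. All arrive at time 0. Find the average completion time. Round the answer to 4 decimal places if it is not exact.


SJF order (ascending): [2, 8, 14]
Completion times:
  Job 1: burst=2, C=2
  Job 2: burst=8, C=10
  Job 3: burst=14, C=24
Average completion = 36/3 = 12.0

12.0


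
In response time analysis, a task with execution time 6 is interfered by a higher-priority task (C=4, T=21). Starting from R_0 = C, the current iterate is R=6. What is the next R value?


R_next = C + ceil(R_prev / T_hp) * C_hp
ceil(6 / 21) = ceil(0.2857) = 1
Interference = 1 * 4 = 4
R_next = 6 + 4 = 10

10


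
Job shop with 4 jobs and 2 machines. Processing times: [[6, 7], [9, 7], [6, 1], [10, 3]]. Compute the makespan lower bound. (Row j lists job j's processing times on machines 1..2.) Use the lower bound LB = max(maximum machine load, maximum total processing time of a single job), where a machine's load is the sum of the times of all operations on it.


Machine loads:
  Machine 1: 6 + 9 + 6 + 10 = 31
  Machine 2: 7 + 7 + 1 + 3 = 18
Max machine load = 31
Job totals:
  Job 1: 13
  Job 2: 16
  Job 3: 7
  Job 4: 13
Max job total = 16
Lower bound = max(31, 16) = 31

31


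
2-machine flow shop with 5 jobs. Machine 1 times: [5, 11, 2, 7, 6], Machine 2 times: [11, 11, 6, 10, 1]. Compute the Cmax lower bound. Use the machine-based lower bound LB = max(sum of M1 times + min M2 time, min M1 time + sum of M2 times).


LB1 = sum(M1 times) + min(M2 times) = 31 + 1 = 32
LB2 = min(M1 times) + sum(M2 times) = 2 + 39 = 41
Lower bound = max(LB1, LB2) = max(32, 41) = 41

41


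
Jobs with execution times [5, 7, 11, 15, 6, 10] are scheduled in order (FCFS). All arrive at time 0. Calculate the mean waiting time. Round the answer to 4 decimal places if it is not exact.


FCFS order (as given): [5, 7, 11, 15, 6, 10]
Waiting times:
  Job 1: wait = 0
  Job 2: wait = 5
  Job 3: wait = 12
  Job 4: wait = 23
  Job 5: wait = 38
  Job 6: wait = 44
Sum of waiting times = 122
Average waiting time = 122/6 = 20.3333

20.3333


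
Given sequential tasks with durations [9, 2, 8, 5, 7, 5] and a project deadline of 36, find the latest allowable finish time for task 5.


LF(activity 5) = deadline - sum of successor durations
Successors: activities 6 through 6 with durations [5]
Sum of successor durations = 5
LF = 36 - 5 = 31

31


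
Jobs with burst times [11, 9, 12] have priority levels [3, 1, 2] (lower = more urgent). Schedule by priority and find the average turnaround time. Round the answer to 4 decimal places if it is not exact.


Sort by priority (ascending = highest first):
Order: [(1, 9), (2, 12), (3, 11)]
Completion times:
  Priority 1, burst=9, C=9
  Priority 2, burst=12, C=21
  Priority 3, burst=11, C=32
Average turnaround = 62/3 = 20.6667

20.6667


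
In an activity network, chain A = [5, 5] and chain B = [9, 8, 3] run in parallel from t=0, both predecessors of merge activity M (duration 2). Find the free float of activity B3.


ES(B3) = sum of predecessors on chain B = 17
EF(B3) = ES + duration = 17 + 3 = 20
Successor of B3 is M. ES(M) = max(sum(A), sum(B)) = max(10, 20) = 20
Free float = ES(successor) - EF(current) = 20 - 20 = 0

0


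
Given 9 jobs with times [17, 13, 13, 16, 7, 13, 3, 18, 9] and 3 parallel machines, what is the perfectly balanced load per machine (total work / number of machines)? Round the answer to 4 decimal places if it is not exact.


Total processing time = 17 + 13 + 13 + 16 + 7 + 13 + 3 + 18 + 9 = 109
Number of machines = 3
Ideal balanced load = 109 / 3 = 36.3333

36.3333


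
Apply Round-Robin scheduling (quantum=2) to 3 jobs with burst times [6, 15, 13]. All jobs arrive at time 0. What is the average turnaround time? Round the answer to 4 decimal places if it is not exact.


Time quantum = 2
Execution trace:
  J1 runs 2 units, time = 2
  J2 runs 2 units, time = 4
  J3 runs 2 units, time = 6
  J1 runs 2 units, time = 8
  J2 runs 2 units, time = 10
  J3 runs 2 units, time = 12
  J1 runs 2 units, time = 14
  J2 runs 2 units, time = 16
  J3 runs 2 units, time = 18
  J2 runs 2 units, time = 20
  J3 runs 2 units, time = 22
  J2 runs 2 units, time = 24
  J3 runs 2 units, time = 26
  J2 runs 2 units, time = 28
  J3 runs 2 units, time = 30
  J2 runs 2 units, time = 32
  J3 runs 1 units, time = 33
  J2 runs 1 units, time = 34
Finish times: [14, 34, 33]
Average turnaround = 81/3 = 27.0

27.0


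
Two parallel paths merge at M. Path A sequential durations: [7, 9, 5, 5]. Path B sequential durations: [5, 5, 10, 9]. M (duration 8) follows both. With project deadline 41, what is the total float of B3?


Forward pass: ES(B3) = sum of predecessors on chain B = 10
EF = ES + duration = 10 + 10 = 20
Backward pass: LF(M) = deadline = 41; LS(M) = 41 - 8 = 33
LF(B3) = LS(M) - sum(successors on chain B) = 33 - 9 = 24
LS = LF - duration = 24 - 10 = 14
Total float = LS - ES = 14 - 10 = 4

4


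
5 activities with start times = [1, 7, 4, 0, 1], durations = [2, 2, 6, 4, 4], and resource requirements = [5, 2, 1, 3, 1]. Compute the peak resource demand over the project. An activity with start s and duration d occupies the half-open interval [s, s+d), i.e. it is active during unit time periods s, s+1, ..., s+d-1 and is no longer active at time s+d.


Each activity i is active on [start_i, start_i + duration_i).
Compute total resource usage per time slot:
  t=0: active resources = [3], total = 3
  t=1: active resources = [5, 3, 1], total = 9
  t=2: active resources = [5, 3, 1], total = 9
  t=3: active resources = [3, 1], total = 4
  t=4: active resources = [1, 1], total = 2
  t=5: active resources = [1], total = 1
  t=6: active resources = [1], total = 1
  t=7: active resources = [2, 1], total = 3
  t=8: active resources = [2, 1], total = 3
  t=9: active resources = [1], total = 1
Peak resource demand = 9

9


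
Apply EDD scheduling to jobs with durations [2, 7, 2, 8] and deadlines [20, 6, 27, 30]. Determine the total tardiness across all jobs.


Sort by due date (EDD order): [(7, 6), (2, 20), (2, 27), (8, 30)]
Compute completion times and tardiness:
  Job 1: p=7, d=6, C=7, tardiness=max(0,7-6)=1
  Job 2: p=2, d=20, C=9, tardiness=max(0,9-20)=0
  Job 3: p=2, d=27, C=11, tardiness=max(0,11-27)=0
  Job 4: p=8, d=30, C=19, tardiness=max(0,19-30)=0
Total tardiness = 1

1


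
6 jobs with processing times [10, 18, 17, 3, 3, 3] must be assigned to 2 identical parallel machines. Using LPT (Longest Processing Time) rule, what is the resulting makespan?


Sort jobs in decreasing order (LPT): [18, 17, 10, 3, 3, 3]
Assign each job to the least loaded machine:
  Machine 1: jobs [18, 3, 3, 3], load = 27
  Machine 2: jobs [17, 10], load = 27
Makespan = max load = 27

27


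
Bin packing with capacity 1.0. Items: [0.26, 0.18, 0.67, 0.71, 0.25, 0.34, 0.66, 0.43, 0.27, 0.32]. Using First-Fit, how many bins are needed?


Place items sequentially using First-Fit:
  Item 0.26 -> new Bin 1
  Item 0.18 -> Bin 1 (now 0.44)
  Item 0.67 -> new Bin 2
  Item 0.71 -> new Bin 3
  Item 0.25 -> Bin 1 (now 0.69)
  Item 0.34 -> new Bin 4
  Item 0.66 -> Bin 4 (now 1.0)
  Item 0.43 -> new Bin 5
  Item 0.27 -> Bin 1 (now 0.96)
  Item 0.32 -> Bin 2 (now 0.99)
Total bins used = 5

5


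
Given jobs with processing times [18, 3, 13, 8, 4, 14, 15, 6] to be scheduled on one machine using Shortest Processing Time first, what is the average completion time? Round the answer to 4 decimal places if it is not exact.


Sort jobs by processing time (SPT order): [3, 4, 6, 8, 13, 14, 15, 18]
Compute completion times sequentially:
  Job 1: processing = 3, completes at 3
  Job 2: processing = 4, completes at 7
  Job 3: processing = 6, completes at 13
  Job 4: processing = 8, completes at 21
  Job 5: processing = 13, completes at 34
  Job 6: processing = 14, completes at 48
  Job 7: processing = 15, completes at 63
  Job 8: processing = 18, completes at 81
Sum of completion times = 270
Average completion time = 270/8 = 33.75

33.75


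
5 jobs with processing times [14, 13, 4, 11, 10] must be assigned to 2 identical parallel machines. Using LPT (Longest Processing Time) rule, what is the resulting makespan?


Sort jobs in decreasing order (LPT): [14, 13, 11, 10, 4]
Assign each job to the least loaded machine:
  Machine 1: jobs [14, 10, 4], load = 28
  Machine 2: jobs [13, 11], load = 24
Makespan = max load = 28

28


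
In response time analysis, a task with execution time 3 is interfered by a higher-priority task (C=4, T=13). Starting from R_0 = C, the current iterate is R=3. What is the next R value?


R_next = C + ceil(R_prev / T_hp) * C_hp
ceil(3 / 13) = ceil(0.2308) = 1
Interference = 1 * 4 = 4
R_next = 3 + 4 = 7

7


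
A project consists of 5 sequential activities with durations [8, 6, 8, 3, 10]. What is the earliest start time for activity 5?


Activity 5 starts after activities 1 through 4 complete.
Predecessor durations: [8, 6, 8, 3]
ES = 8 + 6 + 8 + 3 = 25

25


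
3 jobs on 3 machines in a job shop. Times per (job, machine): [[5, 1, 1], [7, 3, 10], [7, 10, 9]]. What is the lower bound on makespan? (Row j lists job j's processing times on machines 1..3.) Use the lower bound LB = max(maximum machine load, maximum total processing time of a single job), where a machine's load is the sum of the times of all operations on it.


Machine loads:
  Machine 1: 5 + 7 + 7 = 19
  Machine 2: 1 + 3 + 10 = 14
  Machine 3: 1 + 10 + 9 = 20
Max machine load = 20
Job totals:
  Job 1: 7
  Job 2: 20
  Job 3: 26
Max job total = 26
Lower bound = max(20, 26) = 26

26


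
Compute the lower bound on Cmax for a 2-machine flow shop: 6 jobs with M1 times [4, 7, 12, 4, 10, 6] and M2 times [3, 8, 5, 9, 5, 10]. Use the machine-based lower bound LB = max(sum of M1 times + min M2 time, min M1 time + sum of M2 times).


LB1 = sum(M1 times) + min(M2 times) = 43 + 3 = 46
LB2 = min(M1 times) + sum(M2 times) = 4 + 40 = 44
Lower bound = max(LB1, LB2) = max(46, 44) = 46

46


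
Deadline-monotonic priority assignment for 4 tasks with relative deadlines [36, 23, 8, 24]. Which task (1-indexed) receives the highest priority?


Sort tasks by relative deadline (ascending):
  Task 3: deadline = 8
  Task 2: deadline = 23
  Task 4: deadline = 24
  Task 1: deadline = 36
Priority order (highest first): [3, 2, 4, 1]
Highest priority task = 3

3


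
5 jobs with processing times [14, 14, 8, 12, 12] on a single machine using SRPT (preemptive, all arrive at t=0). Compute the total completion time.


Since all jobs arrive at t=0, SRPT equals SPT ordering.
SPT order: [8, 12, 12, 14, 14]
Completion times:
  Job 1: p=8, C=8
  Job 2: p=12, C=20
  Job 3: p=12, C=32
  Job 4: p=14, C=46
  Job 5: p=14, C=60
Total completion time = 8 + 20 + 32 + 46 + 60 = 166

166


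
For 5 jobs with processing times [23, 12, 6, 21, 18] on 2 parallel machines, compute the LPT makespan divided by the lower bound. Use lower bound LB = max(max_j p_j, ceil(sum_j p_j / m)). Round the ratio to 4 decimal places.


LPT order: [23, 21, 18, 12, 6]
Machine loads after assignment: [41, 39]
LPT makespan = 41
Lower bound = max(max_job, ceil(total/2)) = max(23, 40) = 40
Ratio = 41 / 40 = 1.025

1.025


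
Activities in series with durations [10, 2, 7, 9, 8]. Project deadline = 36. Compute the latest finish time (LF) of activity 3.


LF(activity 3) = deadline - sum of successor durations
Successors: activities 4 through 5 with durations [9, 8]
Sum of successor durations = 17
LF = 36 - 17 = 19

19


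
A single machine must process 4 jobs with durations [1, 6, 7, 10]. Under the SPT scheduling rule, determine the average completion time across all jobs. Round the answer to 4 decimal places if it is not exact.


Sort jobs by processing time (SPT order): [1, 6, 7, 10]
Compute completion times sequentially:
  Job 1: processing = 1, completes at 1
  Job 2: processing = 6, completes at 7
  Job 3: processing = 7, completes at 14
  Job 4: processing = 10, completes at 24
Sum of completion times = 46
Average completion time = 46/4 = 11.5

11.5


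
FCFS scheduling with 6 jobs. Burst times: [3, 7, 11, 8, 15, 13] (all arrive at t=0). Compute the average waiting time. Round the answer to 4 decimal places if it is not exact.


FCFS order (as given): [3, 7, 11, 8, 15, 13]
Waiting times:
  Job 1: wait = 0
  Job 2: wait = 3
  Job 3: wait = 10
  Job 4: wait = 21
  Job 5: wait = 29
  Job 6: wait = 44
Sum of waiting times = 107
Average waiting time = 107/6 = 17.8333

17.8333


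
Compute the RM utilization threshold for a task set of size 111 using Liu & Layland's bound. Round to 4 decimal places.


Compute 2^(1/111) = 1.0062641072
Subtract 1: 1.0062641072 - 1 = 0.0062641072
Multiply by n: 111 * 0.0062641072 = 0.6953158992
Round to 4 dp: 0.6953

0.6953


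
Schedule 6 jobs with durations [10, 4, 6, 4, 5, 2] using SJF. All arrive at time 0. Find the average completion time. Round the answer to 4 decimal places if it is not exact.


SJF order (ascending): [2, 4, 4, 5, 6, 10]
Completion times:
  Job 1: burst=2, C=2
  Job 2: burst=4, C=6
  Job 3: burst=4, C=10
  Job 4: burst=5, C=15
  Job 5: burst=6, C=21
  Job 6: burst=10, C=31
Average completion = 85/6 = 14.1667

14.1667


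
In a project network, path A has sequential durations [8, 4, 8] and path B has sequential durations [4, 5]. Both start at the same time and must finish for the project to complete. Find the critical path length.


Path A total = 8 + 4 + 8 = 20
Path B total = 4 + 5 = 9
Critical path = longest path = max(20, 9) = 20

20


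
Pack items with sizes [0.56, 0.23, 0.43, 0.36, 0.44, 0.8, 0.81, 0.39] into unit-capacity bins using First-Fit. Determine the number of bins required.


Place items sequentially using First-Fit:
  Item 0.56 -> new Bin 1
  Item 0.23 -> Bin 1 (now 0.79)
  Item 0.43 -> new Bin 2
  Item 0.36 -> Bin 2 (now 0.79)
  Item 0.44 -> new Bin 3
  Item 0.8 -> new Bin 4
  Item 0.81 -> new Bin 5
  Item 0.39 -> Bin 3 (now 0.83)
Total bins used = 5

5


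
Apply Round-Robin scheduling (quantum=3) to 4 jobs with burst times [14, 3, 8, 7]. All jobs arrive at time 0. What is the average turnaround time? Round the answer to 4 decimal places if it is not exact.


Time quantum = 3
Execution trace:
  J1 runs 3 units, time = 3
  J2 runs 3 units, time = 6
  J3 runs 3 units, time = 9
  J4 runs 3 units, time = 12
  J1 runs 3 units, time = 15
  J3 runs 3 units, time = 18
  J4 runs 3 units, time = 21
  J1 runs 3 units, time = 24
  J3 runs 2 units, time = 26
  J4 runs 1 units, time = 27
  J1 runs 3 units, time = 30
  J1 runs 2 units, time = 32
Finish times: [32, 6, 26, 27]
Average turnaround = 91/4 = 22.75

22.75


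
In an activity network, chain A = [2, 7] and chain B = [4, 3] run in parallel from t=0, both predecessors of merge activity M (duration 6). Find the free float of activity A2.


ES(A2) = sum of predecessors on chain A = 2
EF(A2) = ES + duration = 2 + 7 = 9
Successor of A2 is M. ES(M) = max(sum(A), sum(B)) = max(9, 7) = 9
Free float = ES(successor) - EF(current) = 9 - 9 = 0

0


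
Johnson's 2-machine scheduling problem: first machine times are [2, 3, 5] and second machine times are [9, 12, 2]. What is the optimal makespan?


Apply Johnson's rule:
  Group 1 (a <= b): [(1, 2, 9), (2, 3, 12)]
  Group 2 (a > b): [(3, 5, 2)]
Optimal job order: [1, 2, 3]
Schedule:
  Job 1: M1 done at 2, M2 done at 11
  Job 2: M1 done at 5, M2 done at 23
  Job 3: M1 done at 10, M2 done at 25
Makespan = 25

25


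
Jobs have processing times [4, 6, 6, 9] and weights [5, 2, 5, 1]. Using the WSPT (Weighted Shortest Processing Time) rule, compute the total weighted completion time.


Compute p/w ratios and sort ascending (WSPT): [(4, 5), (6, 5), (6, 2), (9, 1)]
Compute weighted completion times:
  Job (p=4,w=5): C=4, w*C=5*4=20
  Job (p=6,w=5): C=10, w*C=5*10=50
  Job (p=6,w=2): C=16, w*C=2*16=32
  Job (p=9,w=1): C=25, w*C=1*25=25
Total weighted completion time = 127

127


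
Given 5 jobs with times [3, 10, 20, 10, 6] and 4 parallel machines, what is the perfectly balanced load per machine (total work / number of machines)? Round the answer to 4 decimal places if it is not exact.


Total processing time = 3 + 10 + 20 + 10 + 6 = 49
Number of machines = 4
Ideal balanced load = 49 / 4 = 12.25

12.25


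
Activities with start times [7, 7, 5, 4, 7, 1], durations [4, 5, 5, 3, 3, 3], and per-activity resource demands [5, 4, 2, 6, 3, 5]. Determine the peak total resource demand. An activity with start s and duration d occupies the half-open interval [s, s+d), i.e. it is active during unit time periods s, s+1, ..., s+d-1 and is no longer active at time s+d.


Each activity i is active on [start_i, start_i + duration_i).
Compute total resource usage per time slot:
  t=0: active resources = [], total = 0
  t=1: active resources = [5], total = 5
  t=2: active resources = [5], total = 5
  t=3: active resources = [5], total = 5
  t=4: active resources = [6], total = 6
  t=5: active resources = [2, 6], total = 8
  t=6: active resources = [2, 6], total = 8
  t=7: active resources = [5, 4, 2, 3], total = 14
  t=8: active resources = [5, 4, 2, 3], total = 14
  t=9: active resources = [5, 4, 2, 3], total = 14
  t=10: active resources = [5, 4], total = 9
  t=11: active resources = [4], total = 4
Peak resource demand = 14

14


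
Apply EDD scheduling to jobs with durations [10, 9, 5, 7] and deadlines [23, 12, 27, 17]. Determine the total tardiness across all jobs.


Sort by due date (EDD order): [(9, 12), (7, 17), (10, 23), (5, 27)]
Compute completion times and tardiness:
  Job 1: p=9, d=12, C=9, tardiness=max(0,9-12)=0
  Job 2: p=7, d=17, C=16, tardiness=max(0,16-17)=0
  Job 3: p=10, d=23, C=26, tardiness=max(0,26-23)=3
  Job 4: p=5, d=27, C=31, tardiness=max(0,31-27)=4
Total tardiness = 7

7


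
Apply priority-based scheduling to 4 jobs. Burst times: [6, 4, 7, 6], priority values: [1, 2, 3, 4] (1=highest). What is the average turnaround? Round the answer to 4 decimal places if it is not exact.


Sort by priority (ascending = highest first):
Order: [(1, 6), (2, 4), (3, 7), (4, 6)]
Completion times:
  Priority 1, burst=6, C=6
  Priority 2, burst=4, C=10
  Priority 3, burst=7, C=17
  Priority 4, burst=6, C=23
Average turnaround = 56/4 = 14.0

14.0


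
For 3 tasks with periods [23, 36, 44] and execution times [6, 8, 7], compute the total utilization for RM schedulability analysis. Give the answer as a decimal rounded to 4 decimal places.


Compute individual utilizations (exact fractions):
  Task 1: C/T = 6/23 (approx. 0.2609)
  Task 2: C/T = 8/36 = 2/9 (approx. 0.2222)
  Task 3: C/T = 7/44 (approx. 0.1591)
Total utilization U = 6/23 + 2/9 + 7/44 = 5849/9108
Rounded to 4 decimal places: U = 0.6422
RM (Liu & Layland) bound for 3 tasks = 0.779763; compare with U = 5849/9108 (approx. 0.642183)
U <= bound, so schedulable by RM sufficient condition.

0.6422


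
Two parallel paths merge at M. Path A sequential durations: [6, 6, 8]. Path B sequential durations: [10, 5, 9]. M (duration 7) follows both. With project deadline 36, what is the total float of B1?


Forward pass: ES(B1) = sum of predecessors on chain B = 0
EF = ES + duration = 0 + 10 = 10
Backward pass: LF(M) = deadline = 36; LS(M) = 36 - 7 = 29
LF(B1) = LS(M) - sum(successors on chain B) = 29 - 14 = 15
LS = LF - duration = 15 - 10 = 5
Total float = LS - ES = 5 - 0 = 5

5


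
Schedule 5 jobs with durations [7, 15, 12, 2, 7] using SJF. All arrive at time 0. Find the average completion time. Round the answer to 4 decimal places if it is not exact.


SJF order (ascending): [2, 7, 7, 12, 15]
Completion times:
  Job 1: burst=2, C=2
  Job 2: burst=7, C=9
  Job 3: burst=7, C=16
  Job 4: burst=12, C=28
  Job 5: burst=15, C=43
Average completion = 98/5 = 19.6

19.6


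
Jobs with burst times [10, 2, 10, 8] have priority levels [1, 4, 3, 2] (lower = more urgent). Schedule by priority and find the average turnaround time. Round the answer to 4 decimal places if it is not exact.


Sort by priority (ascending = highest first):
Order: [(1, 10), (2, 8), (3, 10), (4, 2)]
Completion times:
  Priority 1, burst=10, C=10
  Priority 2, burst=8, C=18
  Priority 3, burst=10, C=28
  Priority 4, burst=2, C=30
Average turnaround = 86/4 = 21.5

21.5


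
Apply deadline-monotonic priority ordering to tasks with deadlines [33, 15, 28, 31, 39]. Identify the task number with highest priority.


Sort tasks by relative deadline (ascending):
  Task 2: deadline = 15
  Task 3: deadline = 28
  Task 4: deadline = 31
  Task 1: deadline = 33
  Task 5: deadline = 39
Priority order (highest first): [2, 3, 4, 1, 5]
Highest priority task = 2

2


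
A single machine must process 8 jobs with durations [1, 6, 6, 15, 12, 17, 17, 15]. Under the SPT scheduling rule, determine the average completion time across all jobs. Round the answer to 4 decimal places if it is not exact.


Sort jobs by processing time (SPT order): [1, 6, 6, 12, 15, 15, 17, 17]
Compute completion times sequentially:
  Job 1: processing = 1, completes at 1
  Job 2: processing = 6, completes at 7
  Job 3: processing = 6, completes at 13
  Job 4: processing = 12, completes at 25
  Job 5: processing = 15, completes at 40
  Job 6: processing = 15, completes at 55
  Job 7: processing = 17, completes at 72
  Job 8: processing = 17, completes at 89
Sum of completion times = 302
Average completion time = 302/8 = 37.75

37.75
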